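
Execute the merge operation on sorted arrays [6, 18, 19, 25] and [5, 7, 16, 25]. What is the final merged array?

Merging process:

Compare 6 vs 5: take 5 from right. Merged: [5]
Compare 6 vs 7: take 6 from left. Merged: [5, 6]
Compare 18 vs 7: take 7 from right. Merged: [5, 6, 7]
Compare 18 vs 16: take 16 from right. Merged: [5, 6, 7, 16]
Compare 18 vs 25: take 18 from left. Merged: [5, 6, 7, 16, 18]
Compare 19 vs 25: take 19 from left. Merged: [5, 6, 7, 16, 18, 19]
Compare 25 vs 25: take 25 from left. Merged: [5, 6, 7, 16, 18, 19, 25]
Append remaining from right: [25]. Merged: [5, 6, 7, 16, 18, 19, 25, 25]

Final merged array: [5, 6, 7, 16, 18, 19, 25, 25]
Total comparisons: 7

The merged array is [5, 6, 7, 16, 18, 19, 25, 25], requiring 7 comparisons. The merge step runs in O(n) time where n is the total number of elements.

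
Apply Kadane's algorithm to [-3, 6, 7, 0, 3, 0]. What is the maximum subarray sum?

Using Kadane's algorithm on [-3, 6, 7, 0, 3, 0]:

Scanning through the array:
Position 1 (value 6): max_ending_here = 6, max_so_far = 6
Position 2 (value 7): max_ending_here = 13, max_so_far = 13
Position 3 (value 0): max_ending_here = 13, max_so_far = 13
Position 4 (value 3): max_ending_here = 16, max_so_far = 16
Position 5 (value 0): max_ending_here = 16, max_so_far = 16

Maximum subarray: [6, 7, 0, 3]
Maximum sum: 16

The maximum subarray is [6, 7, 0, 3] with sum 16. This subarray runs from index 1 to index 4.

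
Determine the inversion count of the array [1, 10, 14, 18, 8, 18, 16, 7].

Finding inversions in [1, 10, 14, 18, 8, 18, 16, 7]:

(1, 4): arr[1]=10 > arr[4]=8
(1, 7): arr[1]=10 > arr[7]=7
(2, 4): arr[2]=14 > arr[4]=8
(2, 7): arr[2]=14 > arr[7]=7
(3, 4): arr[3]=18 > arr[4]=8
(3, 6): arr[3]=18 > arr[6]=16
(3, 7): arr[3]=18 > arr[7]=7
(4, 7): arr[4]=8 > arr[7]=7
(5, 6): arr[5]=18 > arr[6]=16
(5, 7): arr[5]=18 > arr[7]=7
(6, 7): arr[6]=16 > arr[7]=7

Total inversions: 11

The array has 11 inversion(s): (1,4), (1,7), (2,4), (2,7), (3,4), (3,6), (3,7), (4,7), (5,6), (5,7), (6,7). Each pair (i,j) satisfies i < j and arr[i] > arr[j].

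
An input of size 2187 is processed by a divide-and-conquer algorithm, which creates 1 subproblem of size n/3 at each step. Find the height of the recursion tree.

For divide and conquer with division factor 3:

Problem sizes at each level:
Level 0: 2187
Level 1: 729
Level 2: 243
Level 3: 81
Level 4: 27
Level 5: 9
Level 6: 3
Level 7: 1

The root is level 0 and the size-1 base case is level 7 (the tree spans levels 0 through 7, i.e. 8 levels counting the root), so the depth is the number of divisions: log_3(2187) = 7

The recursion tree depth is log_3(2187) = 7. At each level, the problem size is divided by 3, so it takes 7 divisions to reduce to a base case of size 1. The algorithm makes 1 recursive call at each level.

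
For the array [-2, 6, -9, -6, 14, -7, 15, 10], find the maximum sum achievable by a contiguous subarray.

Using Kadane's algorithm on [-2, 6, -9, -6, 14, -7, 15, 10]:

Scanning through the array:
Position 1 (value 6): max_ending_here = 6, max_so_far = 6
Position 2 (value -9): max_ending_here = -3, max_so_far = 6
Position 3 (value -6): max_ending_here = -6, max_so_far = 6
Position 4 (value 14): max_ending_here = 14, max_so_far = 14
Position 5 (value -7): max_ending_here = 7, max_so_far = 14
Position 6 (value 15): max_ending_here = 22, max_so_far = 22
Position 7 (value 10): max_ending_here = 32, max_so_far = 32

Maximum subarray: [14, -7, 15, 10]
Maximum sum: 32

The maximum subarray is [14, -7, 15, 10] with sum 32. This subarray runs from index 4 to index 7.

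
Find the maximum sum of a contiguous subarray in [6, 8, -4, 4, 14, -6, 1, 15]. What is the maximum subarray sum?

Using Kadane's algorithm on [6, 8, -4, 4, 14, -6, 1, 15]:

Scanning through the array:
Position 1 (value 8): max_ending_here = 14, max_so_far = 14
Position 2 (value -4): max_ending_here = 10, max_so_far = 14
Position 3 (value 4): max_ending_here = 14, max_so_far = 14
Position 4 (value 14): max_ending_here = 28, max_so_far = 28
Position 5 (value -6): max_ending_here = 22, max_so_far = 28
Position 6 (value 1): max_ending_here = 23, max_so_far = 28
Position 7 (value 15): max_ending_here = 38, max_so_far = 38

Maximum subarray: [6, 8, -4, 4, 14, -6, 1, 15]
Maximum sum: 38

The maximum subarray is [6, 8, -4, 4, 14, -6, 1, 15] with sum 38. This subarray runs from index 0 to index 7.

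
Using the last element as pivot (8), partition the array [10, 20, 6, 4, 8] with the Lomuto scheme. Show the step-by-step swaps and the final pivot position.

Lomuto partition with pivot = 8:

Initial array: [10, 20, 6, 4, 8]

arr[0]=10 > 8: no swap
arr[1]=20 > 8: no swap
arr[2]=6 <= 8: swap with position 0, array becomes [6, 20, 10, 4, 8]
arr[3]=4 <= 8: swap with position 1, array becomes [6, 4, 10, 20, 8]

Place pivot at position 2: [6, 4, 8, 20, 10]
Pivot position: 2

After partitioning with pivot 8, the array becomes [6, 4, 8, 20, 10]. The pivot is placed at index 2. All elements to the left of the pivot are <= 8, and all elements to the right are > 8.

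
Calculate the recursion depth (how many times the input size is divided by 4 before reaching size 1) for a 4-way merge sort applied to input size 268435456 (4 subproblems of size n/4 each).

For divide and conquer with division factor 4:

Problem sizes at each level:
Level 0: 268435456
Level 1: 67108864
Level 2: 16777216
Level 3: 4194304
Level 4: 1048576
Level 5: 262144
Level 6: 65536
Level 7: 16384
Level 8: 4096
Level 9: 1024
Level 10: 256
Level 11: 64
Level 12: 16
Level 13: 4
Level 14: 1

The root is level 0 and the size-1 base case is level 14 (the tree spans levels 0 through 14, i.e. 15 levels counting the root), so the depth is the number of divisions: log_4(268435456) = 14

The recursion tree depth is log_4(268435456) = 14. At each level, the problem size is divided by 4, so it takes 14 divisions to reduce to a base case of size 1. The algorithm makes 4 recursive calls at each level.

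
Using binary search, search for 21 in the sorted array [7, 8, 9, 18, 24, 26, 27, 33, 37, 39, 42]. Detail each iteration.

Binary search for 21 in [7, 8, 9, 18, 24, 26, 27, 33, 37, 39, 42]:

lo=0, hi=10, mid=5, arr[mid]=26 -> 26 > 21, search left half
lo=0, hi=4, mid=2, arr[mid]=9 -> 9 < 21, search right half
lo=3, hi=4, mid=3, arr[mid]=18 -> 18 < 21, search right half
lo=4, hi=4, mid=4, arr[mid]=24 -> 24 > 21, search left half
lo=4 > hi=3, target 21 not found

Binary search determines that 21 is not in the array after 4 comparisons. The search space was exhausted without finding the target.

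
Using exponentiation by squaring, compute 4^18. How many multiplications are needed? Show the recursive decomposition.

Computing 4^18 by squaring (build up from 4^1; each line after the first costs one multiplication):

4^1 = 4
4^2 = (4^1)^2 = 4^2 = 16
4^4 = (4^2)^2 = 16^2 = 256
4^8 = (4^4)^2 = 256^2 = 65536
4^9 = 4 * 4^8 = 4 * 65536 = 262144
4^18 = (4^9)^2 = 262144^2 = 68719476736

Result: 68719476736
Multiplications needed: 5 (5 lines after 4^1)

4^18 = 68719476736. Using exponentiation by squaring, this requires 5 multiplications. The key idea: if the exponent is even, square the half-power; if odd, multiply by the base once.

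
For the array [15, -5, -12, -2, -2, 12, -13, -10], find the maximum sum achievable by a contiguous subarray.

Using Kadane's algorithm on [15, -5, -12, -2, -2, 12, -13, -10]:

Scanning through the array:
Position 1 (value -5): max_ending_here = 10, max_so_far = 15
Position 2 (value -12): max_ending_here = -2, max_so_far = 15
Position 3 (value -2): max_ending_here = -2, max_so_far = 15
Position 4 (value -2): max_ending_here = -2, max_so_far = 15
Position 5 (value 12): max_ending_here = 12, max_so_far = 15
Position 6 (value -13): max_ending_here = -1, max_so_far = 15
Position 7 (value -10): max_ending_here = -10, max_so_far = 15

Maximum subarray: [15]
Maximum sum: 15

The maximum subarray is [15] with sum 15. This subarray runs from index 0 to index 0.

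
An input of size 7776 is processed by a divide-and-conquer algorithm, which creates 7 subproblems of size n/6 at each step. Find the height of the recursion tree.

For divide and conquer with division factor 6:

Problem sizes at each level:
Level 0: 7776
Level 1: 1296
Level 2: 216
Level 3: 36
Level 4: 6
Level 5: 1

The root is level 0 and the size-1 base case is level 5 (the tree spans levels 0 through 5, i.e. 6 levels counting the root), so the depth is the number of divisions: log_6(7776) = 5

The recursion tree depth is log_6(7776) = 5. At each level, the problem size is divided by 6, so it takes 5 divisions to reduce to a base case of size 1. The algorithm makes 7 recursive calls at each level.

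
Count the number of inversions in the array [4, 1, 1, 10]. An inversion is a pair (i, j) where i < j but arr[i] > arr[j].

Finding inversions in [4, 1, 1, 10]:

(0, 1): arr[0]=4 > arr[1]=1
(0, 2): arr[0]=4 > arr[2]=1

Total inversions: 2

The array has 2 inversion(s): (0,1), (0,2). Each pair (i,j) satisfies i < j and arr[i] > arr[j].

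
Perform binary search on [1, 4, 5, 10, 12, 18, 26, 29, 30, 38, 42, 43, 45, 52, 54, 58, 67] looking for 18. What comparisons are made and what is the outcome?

Binary search for 18 in [1, 4, 5, 10, 12, 18, 26, 29, 30, 38, 42, 43, 45, 52, 54, 58, 67]:

lo=0, hi=16, mid=8, arr[mid]=30 -> 30 > 18, search left half
lo=0, hi=7, mid=3, arr[mid]=10 -> 10 < 18, search right half
lo=4, hi=7, mid=5, arr[mid]=18 -> Found target at index 5!

Binary search finds 18 at index 5 after 3 comparisons. The search repeatedly halves the search space by comparing with the middle element.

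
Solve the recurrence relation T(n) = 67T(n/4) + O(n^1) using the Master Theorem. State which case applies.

Master Theorem for T(n) = 67T(n/4) + O(n^1):

a = 67, b = 4, c = 1
log_b(a) = log_4(67) = 3.0330

Case 1: c = 1 < log_4(67) = 3.0330
T(n) = O(n^(log_4 67))

For T(n) = 67T(n/4) + O(n^1): log_4(67) = 3.0330. This is Case 1 of the Master Theorem (c < log_b(a), work dominated by leaves), giving O(n^(log_4 67)).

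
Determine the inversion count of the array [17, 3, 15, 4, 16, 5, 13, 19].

Finding inversions in [17, 3, 15, 4, 16, 5, 13, 19]:

(0, 1): arr[0]=17 > arr[1]=3
(0, 2): arr[0]=17 > arr[2]=15
(0, 3): arr[0]=17 > arr[3]=4
(0, 4): arr[0]=17 > arr[4]=16
(0, 5): arr[0]=17 > arr[5]=5
(0, 6): arr[0]=17 > arr[6]=13
(2, 3): arr[2]=15 > arr[3]=4
(2, 5): arr[2]=15 > arr[5]=5
(2, 6): arr[2]=15 > arr[6]=13
(4, 5): arr[4]=16 > arr[5]=5
(4, 6): arr[4]=16 > arr[6]=13

Total inversions: 11

The array has 11 inversion(s): (0,1), (0,2), (0,3), (0,4), (0,5), (0,6), (2,3), (2,5), (2,6), (4,5), (4,6). Each pair (i,j) satisfies i < j and arr[i] > arr[j].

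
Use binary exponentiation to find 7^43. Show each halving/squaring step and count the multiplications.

Computing 7^43 by squaring (build up from 7^1; each line after the first costs one multiplication):

7^1 = 7
7^2 = (7^1)^2 = 7^2 = 49
7^4 = (7^2)^2 = 49^2 = 2401
7^5 = 7 * 7^4 = 7 * 2401 = 16807
7^10 = (7^5)^2 = 16807^2 = 282475249
7^20 = (7^10)^2 = 282475249^2 = 79792266297612001
7^21 = 7 * 7^20 = 7 * 79792266297612001 = 558545864083284007
7^42 = (7^21)^2 = 558545864083284007^2 = 311973482284542371301330321821976049
7^43 = 7 * 7^42 = 7 * 311973482284542371301330321821976049 = 2183814375991796599109312252753832343

Result: 2183814375991796599109312252753832343
Multiplications needed: 8 (8 lines after 7^1)

7^43 = 2183814375991796599109312252753832343. Using exponentiation by squaring, this requires 8 multiplications. The key idea: if the exponent is even, square the half-power; if odd, multiply by the base once.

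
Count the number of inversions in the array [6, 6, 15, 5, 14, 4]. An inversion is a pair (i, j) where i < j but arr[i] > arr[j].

Finding inversions in [6, 6, 15, 5, 14, 4]:

(0, 3): arr[0]=6 > arr[3]=5
(0, 5): arr[0]=6 > arr[5]=4
(1, 3): arr[1]=6 > arr[3]=5
(1, 5): arr[1]=6 > arr[5]=4
(2, 3): arr[2]=15 > arr[3]=5
(2, 4): arr[2]=15 > arr[4]=14
(2, 5): arr[2]=15 > arr[5]=4
(3, 5): arr[3]=5 > arr[5]=4
(4, 5): arr[4]=14 > arr[5]=4

Total inversions: 9

The array has 9 inversion(s): (0,3), (0,5), (1,3), (1,5), (2,3), (2,4), (2,5), (3,5), (4,5). Each pair (i,j) satisfies i < j and arr[i] > arr[j].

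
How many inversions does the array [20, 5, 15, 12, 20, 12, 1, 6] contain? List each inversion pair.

Finding inversions in [20, 5, 15, 12, 20, 12, 1, 6]:

(0, 1): arr[0]=20 > arr[1]=5
(0, 2): arr[0]=20 > arr[2]=15
(0, 3): arr[0]=20 > arr[3]=12
(0, 5): arr[0]=20 > arr[5]=12
(0, 6): arr[0]=20 > arr[6]=1
(0, 7): arr[0]=20 > arr[7]=6
(1, 6): arr[1]=5 > arr[6]=1
(2, 3): arr[2]=15 > arr[3]=12
(2, 5): arr[2]=15 > arr[5]=12
(2, 6): arr[2]=15 > arr[6]=1
(2, 7): arr[2]=15 > arr[7]=6
(3, 6): arr[3]=12 > arr[6]=1
(3, 7): arr[3]=12 > arr[7]=6
(4, 5): arr[4]=20 > arr[5]=12
(4, 6): arr[4]=20 > arr[6]=1
(4, 7): arr[4]=20 > arr[7]=6
(5, 6): arr[5]=12 > arr[6]=1
(5, 7): arr[5]=12 > arr[7]=6

Total inversions: 18

The array has 18 inversion(s): (0,1), (0,2), (0,3), (0,5), (0,6), (0,7), (1,6), (2,3), (2,5), (2,6), (2,7), (3,6), (3,7), (4,5), (4,6), (4,7), (5,6), (5,7). Each pair (i,j) satisfies i < j and arr[i] > arr[j].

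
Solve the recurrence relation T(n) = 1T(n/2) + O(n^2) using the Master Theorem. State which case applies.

Master Theorem for T(n) = 1T(n/2) + O(n^2):

a = 1, b = 2, c = 2
log_b(a) = log_2(1) = 0.0000

Case 3: c = 2 > log_2(1) = 0.0000
T(n) = O(n^2) = O(n^2)

For T(n) = 1T(n/2) + O(n^2): log_2(1) = 0.0000. This is Case 3 of the Master Theorem (c > log_b(a), work dominated by root), giving O(n^2).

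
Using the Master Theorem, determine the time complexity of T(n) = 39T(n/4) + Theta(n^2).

Master Theorem for T(n) = 39T(n/4) + O(n^2):

a = 39, b = 4, c = 2
log_b(a) = log_4(39) = 2.6427

Case 1: c = 2 < log_4(39) = 2.6427
T(n) = O(n^(log_4 39))

For T(n) = 39T(n/4) + O(n^2): log_4(39) = 2.6427. This is Case 1 of the Master Theorem (c < log_b(a), work dominated by leaves), giving O(n^(log_4 39)).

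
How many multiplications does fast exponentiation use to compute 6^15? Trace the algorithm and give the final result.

Computing 6^15 by squaring (build up from 6^1; each line after the first costs one multiplication):

6^1 = 6
6^2 = (6^1)^2 = 6^2 = 36
6^3 = 6 * 6^2 = 6 * 36 = 216
6^6 = (6^3)^2 = 216^2 = 46656
6^7 = 6 * 6^6 = 6 * 46656 = 279936
6^14 = (6^7)^2 = 279936^2 = 78364164096
6^15 = 6 * 6^14 = 6 * 78364164096 = 470184984576

Result: 470184984576
Multiplications needed: 6 (6 lines after 6^1)

6^15 = 470184984576. Using exponentiation by squaring, this requires 6 multiplications. The key idea: if the exponent is even, square the half-power; if odd, multiply by the base once.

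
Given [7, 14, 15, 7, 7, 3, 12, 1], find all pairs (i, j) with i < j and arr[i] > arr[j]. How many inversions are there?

Finding inversions in [7, 14, 15, 7, 7, 3, 12, 1]:

(0, 5): arr[0]=7 > arr[5]=3
(0, 7): arr[0]=7 > arr[7]=1
(1, 3): arr[1]=14 > arr[3]=7
(1, 4): arr[1]=14 > arr[4]=7
(1, 5): arr[1]=14 > arr[5]=3
(1, 6): arr[1]=14 > arr[6]=12
(1, 7): arr[1]=14 > arr[7]=1
(2, 3): arr[2]=15 > arr[3]=7
(2, 4): arr[2]=15 > arr[4]=7
(2, 5): arr[2]=15 > arr[5]=3
(2, 6): arr[2]=15 > arr[6]=12
(2, 7): arr[2]=15 > arr[7]=1
(3, 5): arr[3]=7 > arr[5]=3
(3, 7): arr[3]=7 > arr[7]=1
(4, 5): arr[4]=7 > arr[5]=3
(4, 7): arr[4]=7 > arr[7]=1
(5, 7): arr[5]=3 > arr[7]=1
(6, 7): arr[6]=12 > arr[7]=1

Total inversions: 18

The array has 18 inversion(s): (0,5), (0,7), (1,3), (1,4), (1,5), (1,6), (1,7), (2,3), (2,4), (2,5), (2,6), (2,7), (3,5), (3,7), (4,5), (4,7), (5,7), (6,7). Each pair (i,j) satisfies i < j and arr[i] > arr[j].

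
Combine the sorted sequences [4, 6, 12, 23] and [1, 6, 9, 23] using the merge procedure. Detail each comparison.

Merging process:

Compare 4 vs 1: take 1 from right. Merged: [1]
Compare 4 vs 6: take 4 from left. Merged: [1, 4]
Compare 6 vs 6: take 6 from left. Merged: [1, 4, 6]
Compare 12 vs 6: take 6 from right. Merged: [1, 4, 6, 6]
Compare 12 vs 9: take 9 from right. Merged: [1, 4, 6, 6, 9]
Compare 12 vs 23: take 12 from left. Merged: [1, 4, 6, 6, 9, 12]
Compare 23 vs 23: take 23 from left. Merged: [1, 4, 6, 6, 9, 12, 23]
Append remaining from right: [23]. Merged: [1, 4, 6, 6, 9, 12, 23, 23]

Final merged array: [1, 4, 6, 6, 9, 12, 23, 23]
Total comparisons: 7

The merged array is [1, 4, 6, 6, 9, 12, 23, 23], requiring 7 comparisons. The merge step runs in O(n) time where n is the total number of elements.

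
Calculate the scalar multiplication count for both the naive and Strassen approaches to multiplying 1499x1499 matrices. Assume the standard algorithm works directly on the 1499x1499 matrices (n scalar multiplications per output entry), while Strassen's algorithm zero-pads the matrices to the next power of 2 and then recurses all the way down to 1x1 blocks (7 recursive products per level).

Matrix multiplication for 1499x1499 matrices:

Strassen's algorithm requires power-of-2 dimensions. Pad 1499x1499 to 2048x2048 (next power of 2).

Standard algorithm: 1499^3 = 3368254499 multiplications
Strassen's algorithm: 7^(log2(2048)) = 7^11 = 1977326743 multiplications
Savings: 3368254499 - 1977326743 = 1390927756 multiplications

Standard: 3368254499 multiplications (1499^3). Strassen: 1977326743 multiplications (7^11, after padding to 2048x2048). Strassen reduces 8 recursive multiplications to 7 at each level.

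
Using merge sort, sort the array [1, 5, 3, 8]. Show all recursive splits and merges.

Merge sort trace:

Split: [1, 5, 3, 8] -> [1, 5] and [3, 8]
  Split: [1, 5] -> [1] and [5]
  Merge: [1] + [5] -> [1, 5]
  Split: [3, 8] -> [3] and [8]
  Merge: [3] + [8] -> [3, 8]
Merge: [1, 5] + [3, 8] -> [1, 3, 5, 8]

Final sorted array: [1, 3, 5, 8]

The merge sort proceeds by recursively splitting the array and merging sorted halves.
After all merges, the sorted array is [1, 3, 5, 8].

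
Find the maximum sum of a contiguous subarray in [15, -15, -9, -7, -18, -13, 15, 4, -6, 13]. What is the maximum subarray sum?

Using Kadane's algorithm on [15, -15, -9, -7, -18, -13, 15, 4, -6, 13]:

Scanning through the array:
Position 1 (value -15): max_ending_here = 0, max_so_far = 15
Position 2 (value -9): max_ending_here = -9, max_so_far = 15
Position 3 (value -7): max_ending_here = -7, max_so_far = 15
Position 4 (value -18): max_ending_here = -18, max_so_far = 15
Position 5 (value -13): max_ending_here = -13, max_so_far = 15
Position 6 (value 15): max_ending_here = 15, max_so_far = 15
Position 7 (value 4): max_ending_here = 19, max_so_far = 19
Position 8 (value -6): max_ending_here = 13, max_so_far = 19
Position 9 (value 13): max_ending_here = 26, max_so_far = 26

Maximum subarray: [15, 4, -6, 13]
Maximum sum: 26

The maximum subarray is [15, 4, -6, 13] with sum 26. This subarray runs from index 6 to index 9.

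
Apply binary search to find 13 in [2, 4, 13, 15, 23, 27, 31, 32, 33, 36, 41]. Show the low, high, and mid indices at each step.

Binary search for 13 in [2, 4, 13, 15, 23, 27, 31, 32, 33, 36, 41]:

lo=0, hi=10, mid=5, arr[mid]=27 -> 27 > 13, search left half
lo=0, hi=4, mid=2, arr[mid]=13 -> Found target at index 2!

Binary search finds 13 at index 2 after 2 comparisons. The search repeatedly halves the search space by comparing with the middle element.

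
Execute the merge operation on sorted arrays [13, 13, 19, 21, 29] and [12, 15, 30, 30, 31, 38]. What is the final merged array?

Merging process:

Compare 13 vs 12: take 12 from right. Merged: [12]
Compare 13 vs 15: take 13 from left. Merged: [12, 13]
Compare 13 vs 15: take 13 from left. Merged: [12, 13, 13]
Compare 19 vs 15: take 15 from right. Merged: [12, 13, 13, 15]
Compare 19 vs 30: take 19 from left. Merged: [12, 13, 13, 15, 19]
Compare 21 vs 30: take 21 from left. Merged: [12, 13, 13, 15, 19, 21]
Compare 29 vs 30: take 29 from left. Merged: [12, 13, 13, 15, 19, 21, 29]
Append remaining from right: [30, 30, 31, 38]. Merged: [12, 13, 13, 15, 19, 21, 29, 30, 30, 31, 38]

Final merged array: [12, 13, 13, 15, 19, 21, 29, 30, 30, 31, 38]
Total comparisons: 7

The merged array is [12, 13, 13, 15, 19, 21, 29, 30, 30, 31, 38], requiring 7 comparisons. The merge step runs in O(n) time where n is the total number of elements.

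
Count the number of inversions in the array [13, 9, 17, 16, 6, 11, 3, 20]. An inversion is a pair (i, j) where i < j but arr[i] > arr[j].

Finding inversions in [13, 9, 17, 16, 6, 11, 3, 20]:

(0, 1): arr[0]=13 > arr[1]=9
(0, 4): arr[0]=13 > arr[4]=6
(0, 5): arr[0]=13 > arr[5]=11
(0, 6): arr[0]=13 > arr[6]=3
(1, 4): arr[1]=9 > arr[4]=6
(1, 6): arr[1]=9 > arr[6]=3
(2, 3): arr[2]=17 > arr[3]=16
(2, 4): arr[2]=17 > arr[4]=6
(2, 5): arr[2]=17 > arr[5]=11
(2, 6): arr[2]=17 > arr[6]=3
(3, 4): arr[3]=16 > arr[4]=6
(3, 5): arr[3]=16 > arr[5]=11
(3, 6): arr[3]=16 > arr[6]=3
(4, 6): arr[4]=6 > arr[6]=3
(5, 6): arr[5]=11 > arr[6]=3

Total inversions: 15

The array has 15 inversion(s): (0,1), (0,4), (0,5), (0,6), (1,4), (1,6), (2,3), (2,4), (2,5), (2,6), (3,4), (3,5), (3,6), (4,6), (5,6). Each pair (i,j) satisfies i < j and arr[i] > arr[j].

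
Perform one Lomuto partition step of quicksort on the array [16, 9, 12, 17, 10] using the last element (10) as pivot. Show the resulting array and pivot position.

Lomuto partition with pivot = 10:

Initial array: [16, 9, 12, 17, 10]

arr[0]=16 > 10: no swap
arr[1]=9 <= 10: swap with position 0, array becomes [9, 16, 12, 17, 10]
arr[2]=12 > 10: no swap
arr[3]=17 > 10: no swap

Place pivot at position 1: [9, 10, 12, 17, 16]
Pivot position: 1

After partitioning with pivot 10, the array becomes [9, 10, 12, 17, 16]. The pivot is placed at index 1. All elements to the left of the pivot are <= 10, and all elements to the right are > 10.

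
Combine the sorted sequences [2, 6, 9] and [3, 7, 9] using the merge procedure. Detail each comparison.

Merging process:

Compare 2 vs 3: take 2 from left. Merged: [2]
Compare 6 vs 3: take 3 from right. Merged: [2, 3]
Compare 6 vs 7: take 6 from left. Merged: [2, 3, 6]
Compare 9 vs 7: take 7 from right. Merged: [2, 3, 6, 7]
Compare 9 vs 9: take 9 from left. Merged: [2, 3, 6, 7, 9]
Append remaining from right: [9]. Merged: [2, 3, 6, 7, 9, 9]

Final merged array: [2, 3, 6, 7, 9, 9]
Total comparisons: 5

The merged array is [2, 3, 6, 7, 9, 9], requiring 5 comparisons. The merge step runs in O(n) time where n is the total number of elements.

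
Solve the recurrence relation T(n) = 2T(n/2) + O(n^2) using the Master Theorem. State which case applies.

Master Theorem for T(n) = 2T(n/2) + O(n^2):

a = 2, b = 2, c = 2
log_b(a) = log_2(2) = 1.0000

Case 3: c = 2 > log_2(2) = 1.0000
T(n) = O(n^2) = O(n^2)

For T(n) = 2T(n/2) + O(n^2): log_2(2) = 1.0000. This is Case 3 of the Master Theorem (c > log_b(a), work dominated by root), giving O(n^2).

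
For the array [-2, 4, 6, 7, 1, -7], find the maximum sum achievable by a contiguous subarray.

Using Kadane's algorithm on [-2, 4, 6, 7, 1, -7]:

Scanning through the array:
Position 1 (value 4): max_ending_here = 4, max_so_far = 4
Position 2 (value 6): max_ending_here = 10, max_so_far = 10
Position 3 (value 7): max_ending_here = 17, max_so_far = 17
Position 4 (value 1): max_ending_here = 18, max_so_far = 18
Position 5 (value -7): max_ending_here = 11, max_so_far = 18

Maximum subarray: [4, 6, 7, 1]
Maximum sum: 18

The maximum subarray is [4, 6, 7, 1] with sum 18. This subarray runs from index 1 to index 4.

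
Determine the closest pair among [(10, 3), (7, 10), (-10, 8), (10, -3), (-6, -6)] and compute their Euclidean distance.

Computing all pairwise distances among 5 points:

d((10, 3), (7, 10)) = 7.6158
d((10, 3), (-10, 8)) = 20.6155
d((10, 3), (10, -3)) = 6.0 <-- minimum
d((10, 3), (-6, -6)) = 18.3576
d((7, 10), (-10, 8)) = 17.1172
d((7, 10), (10, -3)) = 13.3417
d((7, 10), (-6, -6)) = 20.6155
d((-10, 8), (10, -3)) = 22.8254
d((-10, 8), (-6, -6)) = 14.5602
d((10, -3), (-6, -6)) = 16.2788

Closest pair: (10, 3) and (10, -3) with distance 6.0

The closest pair is (10, 3) and (10, -3) with Euclidean distance 6.0. For 5 points, brute-force pairwise comparison is shown above. For large n, the divide-and-conquer algorithm (sort by x, recurse on halves, check the dividing strip) achieves O(n log n).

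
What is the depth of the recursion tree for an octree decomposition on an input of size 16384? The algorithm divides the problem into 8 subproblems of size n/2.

For divide and conquer with division factor 2:

Problem sizes at each level:
Level 0: 16384
Level 1: 8192
Level 2: 4096
Level 3: 2048
Level 4: 1024
Level 5: 512
Level 6: 256
Level 7: 128
Level 8: 64
Level 9: 32
Level 10: 16
Level 11: 8
Level 12: 4
Level 13: 2
Level 14: 1

The root is level 0 and the size-1 base case is level 14 (the tree spans levels 0 through 14, i.e. 15 levels counting the root), so the depth is the number of divisions: log_2(16384) = 14

The recursion tree depth is log_2(16384) = 14. At each level, the problem size is divided by 2, so it takes 14 divisions to reduce to a base case of size 1. The algorithm makes 8 recursive calls at each level.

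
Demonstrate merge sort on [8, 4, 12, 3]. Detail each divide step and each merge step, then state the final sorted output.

Merge sort trace:

Split: [8, 4, 12, 3] -> [8, 4] and [12, 3]
  Split: [8, 4] -> [8] and [4]
  Merge: [8] + [4] -> [4, 8]
  Split: [12, 3] -> [12] and [3]
  Merge: [12] + [3] -> [3, 12]
Merge: [4, 8] + [3, 12] -> [3, 4, 8, 12]

Final sorted array: [3, 4, 8, 12]

The merge sort proceeds by recursively splitting the array and merging sorted halves.
After all merges, the sorted array is [3, 4, 8, 12].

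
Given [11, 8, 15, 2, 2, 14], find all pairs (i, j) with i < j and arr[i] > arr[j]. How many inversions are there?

Finding inversions in [11, 8, 15, 2, 2, 14]:

(0, 1): arr[0]=11 > arr[1]=8
(0, 3): arr[0]=11 > arr[3]=2
(0, 4): arr[0]=11 > arr[4]=2
(1, 3): arr[1]=8 > arr[3]=2
(1, 4): arr[1]=8 > arr[4]=2
(2, 3): arr[2]=15 > arr[3]=2
(2, 4): arr[2]=15 > arr[4]=2
(2, 5): arr[2]=15 > arr[5]=14

Total inversions: 8

The array has 8 inversion(s): (0,1), (0,3), (0,4), (1,3), (1,4), (2,3), (2,4), (2,5). Each pair (i,j) satisfies i < j and arr[i] > arr[j].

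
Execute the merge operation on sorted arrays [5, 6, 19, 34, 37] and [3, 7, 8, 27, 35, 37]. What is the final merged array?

Merging process:

Compare 5 vs 3: take 3 from right. Merged: [3]
Compare 5 vs 7: take 5 from left. Merged: [3, 5]
Compare 6 vs 7: take 6 from left. Merged: [3, 5, 6]
Compare 19 vs 7: take 7 from right. Merged: [3, 5, 6, 7]
Compare 19 vs 8: take 8 from right. Merged: [3, 5, 6, 7, 8]
Compare 19 vs 27: take 19 from left. Merged: [3, 5, 6, 7, 8, 19]
Compare 34 vs 27: take 27 from right. Merged: [3, 5, 6, 7, 8, 19, 27]
Compare 34 vs 35: take 34 from left. Merged: [3, 5, 6, 7, 8, 19, 27, 34]
Compare 37 vs 35: take 35 from right. Merged: [3, 5, 6, 7, 8, 19, 27, 34, 35]
Compare 37 vs 37: take 37 from left. Merged: [3, 5, 6, 7, 8, 19, 27, 34, 35, 37]
Append remaining from right: [37]. Merged: [3, 5, 6, 7, 8, 19, 27, 34, 35, 37, 37]

Final merged array: [3, 5, 6, 7, 8, 19, 27, 34, 35, 37, 37]
Total comparisons: 10

The merged array is [3, 5, 6, 7, 8, 19, 27, 34, 35, 37, 37], requiring 10 comparisons. The merge step runs in O(n) time where n is the total number of elements.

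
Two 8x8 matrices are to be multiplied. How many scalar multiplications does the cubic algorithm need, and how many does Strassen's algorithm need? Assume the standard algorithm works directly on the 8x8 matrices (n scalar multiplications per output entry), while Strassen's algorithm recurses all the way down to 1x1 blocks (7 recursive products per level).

Matrix multiplication for 8x8 matrices:

Standard algorithm: 8^3 = 512 multiplications
Strassen's algorithm: 7^(log2(8)) = 7^3 = 343 multiplications
Savings: 512 - 343 = 169 multiplications

Standard: 512 multiplications (8^3). Strassen: 343 multiplications (7^3). Strassen reduces 8 recursive multiplications to 7 at each level.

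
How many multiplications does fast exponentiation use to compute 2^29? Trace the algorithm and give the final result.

Computing 2^29 by squaring (build up from 2^1; each line after the first costs one multiplication):

2^1 = 2
2^2 = (2^1)^2 = 2^2 = 4
2^3 = 2 * 2^2 = 2 * 4 = 8
2^6 = (2^3)^2 = 8^2 = 64
2^7 = 2 * 2^6 = 2 * 64 = 128
2^14 = (2^7)^2 = 128^2 = 16384
2^28 = (2^14)^2 = 16384^2 = 268435456
2^29 = 2 * 2^28 = 2 * 268435456 = 536870912

Result: 536870912
Multiplications needed: 7 (7 lines after 2^1)

2^29 = 536870912. Using exponentiation by squaring, this requires 7 multiplications. The key idea: if the exponent is even, square the half-power; if odd, multiply by the base once.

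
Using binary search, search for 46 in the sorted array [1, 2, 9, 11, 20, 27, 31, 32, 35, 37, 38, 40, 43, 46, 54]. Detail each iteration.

Binary search for 46 in [1, 2, 9, 11, 20, 27, 31, 32, 35, 37, 38, 40, 43, 46, 54]:

lo=0, hi=14, mid=7, arr[mid]=32 -> 32 < 46, search right half
lo=8, hi=14, mid=11, arr[mid]=40 -> 40 < 46, search right half
lo=12, hi=14, mid=13, arr[mid]=46 -> Found target at index 13!

Binary search finds 46 at index 13 after 3 comparisons. The search repeatedly halves the search space by comparing with the middle element.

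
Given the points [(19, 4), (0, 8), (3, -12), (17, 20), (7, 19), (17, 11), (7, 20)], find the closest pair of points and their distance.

Computing all pairwise distances among 7 points:

d((19, 4), (0, 8)) = 19.4165
d((19, 4), (3, -12)) = 22.6274
d((19, 4), (17, 20)) = 16.1245
d((19, 4), (7, 19)) = 19.2094
d((19, 4), (17, 11)) = 7.2801
d((19, 4), (7, 20)) = 20.0
d((0, 8), (3, -12)) = 20.2237
d((0, 8), (17, 20)) = 20.8087
d((0, 8), (7, 19)) = 13.0384
d((0, 8), (17, 11)) = 17.2627
d((0, 8), (7, 20)) = 13.8924
d((3, -12), (17, 20)) = 34.9285
d((3, -12), (7, 19)) = 31.257
d((3, -12), (17, 11)) = 26.9258
d((3, -12), (7, 20)) = 32.249
d((17, 20), (7, 19)) = 10.0499
d((17, 20), (17, 11)) = 9.0
d((17, 20), (7, 20)) = 10.0
d((7, 19), (17, 11)) = 12.8062
d((7, 19), (7, 20)) = 1.0 <-- minimum
d((17, 11), (7, 20)) = 13.4536

Closest pair: (7, 19) and (7, 20) with distance 1.0

The closest pair is (7, 19) and (7, 20) with Euclidean distance 1.0. For 7 points, brute-force pairwise comparison is shown above. For large n, the divide-and-conquer algorithm (sort by x, recurse on halves, check the dividing strip) achieves O(n log n).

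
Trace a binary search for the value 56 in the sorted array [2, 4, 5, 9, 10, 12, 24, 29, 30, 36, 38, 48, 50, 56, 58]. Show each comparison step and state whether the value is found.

Binary search for 56 in [2, 4, 5, 9, 10, 12, 24, 29, 30, 36, 38, 48, 50, 56, 58]:

lo=0, hi=14, mid=7, arr[mid]=29 -> 29 < 56, search right half
lo=8, hi=14, mid=11, arr[mid]=48 -> 48 < 56, search right half
lo=12, hi=14, mid=13, arr[mid]=56 -> Found target at index 13!

Binary search finds 56 at index 13 after 3 comparisons. The search repeatedly halves the search space by comparing with the middle element.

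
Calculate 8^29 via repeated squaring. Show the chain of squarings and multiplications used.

Computing 8^29 by squaring (build up from 8^1; each line after the first costs one multiplication):

8^1 = 8
8^2 = (8^1)^2 = 8^2 = 64
8^3 = 8 * 8^2 = 8 * 64 = 512
8^6 = (8^3)^2 = 512^2 = 262144
8^7 = 8 * 8^6 = 8 * 262144 = 2097152
8^14 = (8^7)^2 = 2097152^2 = 4398046511104
8^28 = (8^14)^2 = 4398046511104^2 = 19342813113834066795298816
8^29 = 8 * 8^28 = 8 * 19342813113834066795298816 = 154742504910672534362390528

Result: 154742504910672534362390528
Multiplications needed: 7 (7 lines after 8^1)

8^29 = 154742504910672534362390528. Using exponentiation by squaring, this requires 7 multiplications. The key idea: if the exponent is even, square the half-power; if odd, multiply by the base once.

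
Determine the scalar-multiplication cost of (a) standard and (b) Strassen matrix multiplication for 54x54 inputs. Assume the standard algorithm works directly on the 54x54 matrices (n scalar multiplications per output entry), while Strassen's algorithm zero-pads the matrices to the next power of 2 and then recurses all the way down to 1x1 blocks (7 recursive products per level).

Matrix multiplication for 54x54 matrices:

Strassen's algorithm requires power-of-2 dimensions. Pad 54x54 to 64x64 (next power of 2).

Standard algorithm: 54^3 = 157464 multiplications
Strassen's algorithm: 7^(log2(64)) = 7^6 = 117649 multiplications
Savings: 157464 - 117649 = 39815 multiplications

Standard: 157464 multiplications (54^3). Strassen: 117649 multiplications (7^6, after padding to 64x64). Strassen reduces 8 recursive multiplications to 7 at each level.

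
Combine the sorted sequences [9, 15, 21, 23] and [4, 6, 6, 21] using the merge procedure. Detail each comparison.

Merging process:

Compare 9 vs 4: take 4 from right. Merged: [4]
Compare 9 vs 6: take 6 from right. Merged: [4, 6]
Compare 9 vs 6: take 6 from right. Merged: [4, 6, 6]
Compare 9 vs 21: take 9 from left. Merged: [4, 6, 6, 9]
Compare 15 vs 21: take 15 from left. Merged: [4, 6, 6, 9, 15]
Compare 21 vs 21: take 21 from left. Merged: [4, 6, 6, 9, 15, 21]
Compare 23 vs 21: take 21 from right. Merged: [4, 6, 6, 9, 15, 21, 21]
Append remaining from left: [23]. Merged: [4, 6, 6, 9, 15, 21, 21, 23]

Final merged array: [4, 6, 6, 9, 15, 21, 21, 23]
Total comparisons: 7

The merged array is [4, 6, 6, 9, 15, 21, 21, 23], requiring 7 comparisons. The merge step runs in O(n) time where n is the total number of elements.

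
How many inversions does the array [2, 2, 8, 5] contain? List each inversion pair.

Finding inversions in [2, 2, 8, 5]:

(2, 3): arr[2]=8 > arr[3]=5

Total inversions: 1

The array has 1 inversion(s): (2,3). Each pair (i,j) satisfies i < j and arr[i] > arr[j].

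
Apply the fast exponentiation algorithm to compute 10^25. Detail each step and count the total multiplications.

Computing 10^25 by squaring (build up from 10^1; each line after the first costs one multiplication):

10^1 = 10
10^2 = (10^1)^2 = 10^2 = 100
10^3 = 10 * 10^2 = 10 * 100 = 1000
10^6 = (10^3)^2 = 1000^2 = 1000000
10^12 = (10^6)^2 = 1000000^2 = 1000000000000
10^24 = (10^12)^2 = 1000000000000^2 = 1000000000000000000000000
10^25 = 10 * 10^24 = 10 * 1000000000000000000000000 = 10000000000000000000000000

Result: 10000000000000000000000000
Multiplications needed: 6 (6 lines after 10^1)

10^25 = 10000000000000000000000000. Using exponentiation by squaring, this requires 6 multiplications. The key idea: if the exponent is even, square the half-power; if odd, multiply by the base once.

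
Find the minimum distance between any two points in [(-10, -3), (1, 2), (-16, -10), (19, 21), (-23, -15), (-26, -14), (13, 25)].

Computing all pairwise distances among 7 points:

d((-10, -3), (1, 2)) = 12.083
d((-10, -3), (-16, -10)) = 9.2195
d((-10, -3), (19, 21)) = 37.6431
d((-10, -3), (-23, -15)) = 17.6918
d((-10, -3), (-26, -14)) = 19.4165
d((-10, -3), (13, 25)) = 36.2353
d((1, 2), (-16, -10)) = 20.8087
d((1, 2), (19, 21)) = 26.1725
d((1, 2), (-23, -15)) = 29.4109
d((1, 2), (-26, -14)) = 31.3847
d((1, 2), (13, 25)) = 25.9422
d((-16, -10), (19, 21)) = 46.7547
d((-16, -10), (-23, -15)) = 8.6023
d((-16, -10), (-26, -14)) = 10.7703
d((-16, -10), (13, 25)) = 45.4533
d((19, 21), (-23, -15)) = 55.3173
d((19, 21), (-26, -14)) = 57.0088
d((19, 21), (13, 25)) = 7.2111
d((-23, -15), (-26, -14)) = 3.1623 <-- minimum
d((-23, -15), (13, 25)) = 53.8145
d((-26, -14), (13, 25)) = 55.1543

Closest pair: (-23, -15) and (-26, -14) with distance 3.1623

The closest pair is (-23, -15) and (-26, -14) with Euclidean distance 3.1623. For 7 points, brute-force pairwise comparison is shown above. For large n, the divide-and-conquer algorithm (sort by x, recurse on halves, check the dividing strip) achieves O(n log n).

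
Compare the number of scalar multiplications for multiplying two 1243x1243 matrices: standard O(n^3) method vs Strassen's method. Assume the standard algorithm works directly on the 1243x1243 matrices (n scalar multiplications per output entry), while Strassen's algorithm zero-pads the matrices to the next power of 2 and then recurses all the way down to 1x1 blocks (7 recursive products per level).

Matrix multiplication for 1243x1243 matrices:

Strassen's algorithm requires power-of-2 dimensions. Pad 1243x1243 to 2048x2048 (next power of 2).

Standard algorithm: 1243^3 = 1920495907 multiplications
Strassen's algorithm: 7^(log2(2048)) = 7^11 = 1977326743 multiplications
Difference: 1920495907 - 1977326743 = -56830836 (Strassen uses MORE here due to padding overhead — for small or just-over-power-of-2 n, padding can outweigh the per-level savings)

Standard: 1920495907 multiplications (1243^3). Strassen: 1977326743 multiplications (7^11, after padding to 2048x2048). Strassen reduces 8 recursive multiplications to 7 at each level.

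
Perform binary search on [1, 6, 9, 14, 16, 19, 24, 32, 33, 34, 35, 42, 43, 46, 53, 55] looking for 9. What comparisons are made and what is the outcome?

Binary search for 9 in [1, 6, 9, 14, 16, 19, 24, 32, 33, 34, 35, 42, 43, 46, 53, 55]:

lo=0, hi=15, mid=7, arr[mid]=32 -> 32 > 9, search left half
lo=0, hi=6, mid=3, arr[mid]=14 -> 14 > 9, search left half
lo=0, hi=2, mid=1, arr[mid]=6 -> 6 < 9, search right half
lo=2, hi=2, mid=2, arr[mid]=9 -> Found target at index 2!

Binary search finds 9 at index 2 after 4 comparisons. The search repeatedly halves the search space by comparing with the middle element.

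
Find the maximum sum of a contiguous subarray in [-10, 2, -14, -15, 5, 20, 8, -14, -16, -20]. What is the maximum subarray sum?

Using Kadane's algorithm on [-10, 2, -14, -15, 5, 20, 8, -14, -16, -20]:

Scanning through the array:
Position 1 (value 2): max_ending_here = 2, max_so_far = 2
Position 2 (value -14): max_ending_here = -12, max_so_far = 2
Position 3 (value -15): max_ending_here = -15, max_so_far = 2
Position 4 (value 5): max_ending_here = 5, max_so_far = 5
Position 5 (value 20): max_ending_here = 25, max_so_far = 25
Position 6 (value 8): max_ending_here = 33, max_so_far = 33
Position 7 (value -14): max_ending_here = 19, max_so_far = 33
Position 8 (value -16): max_ending_here = 3, max_so_far = 33
Position 9 (value -20): max_ending_here = -17, max_so_far = 33

Maximum subarray: [5, 20, 8]
Maximum sum: 33

The maximum subarray is [5, 20, 8] with sum 33. This subarray runs from index 4 to index 6.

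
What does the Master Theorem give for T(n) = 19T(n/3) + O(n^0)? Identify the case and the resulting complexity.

Master Theorem for T(n) = 19T(n/3) + O(n^0):

a = 19, b = 3, c = 0
log_b(a) = log_3(19) = 2.6801

Case 1: c = 0 < log_3(19) = 2.6801
T(n) = O(n^(log_3 19))

For T(n) = 19T(n/3) + O(n^0): log_3(19) = 2.6801. This is Case 1 of the Master Theorem (c < log_b(a), work dominated by leaves), giving O(n^(log_3 19)).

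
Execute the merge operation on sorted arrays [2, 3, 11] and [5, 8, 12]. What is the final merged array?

Merging process:

Compare 2 vs 5: take 2 from left. Merged: [2]
Compare 3 vs 5: take 3 from left. Merged: [2, 3]
Compare 11 vs 5: take 5 from right. Merged: [2, 3, 5]
Compare 11 vs 8: take 8 from right. Merged: [2, 3, 5, 8]
Compare 11 vs 12: take 11 from left. Merged: [2, 3, 5, 8, 11]
Append remaining from right: [12]. Merged: [2, 3, 5, 8, 11, 12]

Final merged array: [2, 3, 5, 8, 11, 12]
Total comparisons: 5

The merged array is [2, 3, 5, 8, 11, 12], requiring 5 comparisons. The merge step runs in O(n) time where n is the total number of elements.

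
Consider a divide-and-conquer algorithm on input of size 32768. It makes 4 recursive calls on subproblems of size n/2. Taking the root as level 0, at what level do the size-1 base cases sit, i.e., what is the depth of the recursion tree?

For divide and conquer with division factor 2:

Problem sizes at each level:
Level 0: 32768
Level 1: 16384
Level 2: 8192
Level 3: 4096
Level 4: 2048
Level 5: 1024
Level 6: 512
Level 7: 256
Level 8: 128
Level 9: 64
Level 10: 32
Level 11: 16
Level 12: 8
Level 13: 4
Level 14: 2
Level 15: 1

The root is level 0 and the size-1 base case is level 15 (the tree spans levels 0 through 15, i.e. 16 levels counting the root), so the depth is the number of divisions: log_2(32768) = 15

The recursion tree depth is log_2(32768) = 15. At each level, the problem size is divided by 2, so it takes 15 divisions to reduce to a base case of size 1. The algorithm makes 4 recursive calls at each level.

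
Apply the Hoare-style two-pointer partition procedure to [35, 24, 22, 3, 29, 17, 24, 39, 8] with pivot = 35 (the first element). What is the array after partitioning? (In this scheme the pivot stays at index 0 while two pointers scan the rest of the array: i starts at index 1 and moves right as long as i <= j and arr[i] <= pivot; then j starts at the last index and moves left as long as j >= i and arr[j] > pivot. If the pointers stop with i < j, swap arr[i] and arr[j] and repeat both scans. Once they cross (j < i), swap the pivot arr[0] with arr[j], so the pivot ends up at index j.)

Hoare-style two-pointer partition with pivot = 35:

Initial array: [35, 24, 22, 3, 29, 17, 24, 39, 8]

Pointers start at i = 1, j = 8.
i stops at index 7 (arr[7]=39 > 35), j stops at index 8 (arr[8]=8 <= 35): swap arr[7] and arr[8], array becomes [35, 24, 22, 3, 29, 17, 24, 8, 39]
i ends at 8, j ends at 7: the pointers have crossed (j < i), so scanning stops.

Swap pivot arr[0] with arr[7] to place pivot at position 7: [8, 24, 22, 3, 29, 17, 24, 35, 39]
Pivot position: 7

After partitioning with pivot 35, the array becomes [8, 24, 22, 3, 29, 17, 24, 35, 39]. The pivot is placed at index 7. All elements to the left of the pivot are <= 35, and all elements to the right are > 35.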